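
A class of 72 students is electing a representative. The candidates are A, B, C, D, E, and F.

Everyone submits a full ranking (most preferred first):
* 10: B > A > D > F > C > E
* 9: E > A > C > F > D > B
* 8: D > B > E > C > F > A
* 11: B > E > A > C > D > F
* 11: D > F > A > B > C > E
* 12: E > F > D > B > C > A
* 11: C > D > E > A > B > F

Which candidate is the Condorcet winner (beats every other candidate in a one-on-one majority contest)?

D

D vs A: 42–30
D vs B: 51–21
D vs C: 41–31
D vs E: 40–32
D vs F: 51–21
D beats every other candidate.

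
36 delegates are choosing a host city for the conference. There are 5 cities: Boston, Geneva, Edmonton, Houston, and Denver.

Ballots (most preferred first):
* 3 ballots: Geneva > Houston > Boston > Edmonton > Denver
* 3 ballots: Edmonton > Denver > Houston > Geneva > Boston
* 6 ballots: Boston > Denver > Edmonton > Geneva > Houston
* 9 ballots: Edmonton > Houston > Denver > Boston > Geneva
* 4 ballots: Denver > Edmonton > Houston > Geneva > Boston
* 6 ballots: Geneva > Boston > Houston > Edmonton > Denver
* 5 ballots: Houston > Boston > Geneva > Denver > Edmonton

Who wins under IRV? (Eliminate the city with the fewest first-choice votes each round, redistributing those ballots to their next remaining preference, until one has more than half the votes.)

Boston

Round 1: Boston 6, Geneva 9, Edmonton 12, Houston 5, Denver 4. Denver eliminated.
Round 2: Boston 6, Geneva 9, Edmonton 16, Houston 5. Houston eliminated.
Round 3: Boston 11, Geneva 9, Edmonton 16. Geneva eliminated.
Round 4: Boston 20, Edmonton 16. Boston has a majority (≥19).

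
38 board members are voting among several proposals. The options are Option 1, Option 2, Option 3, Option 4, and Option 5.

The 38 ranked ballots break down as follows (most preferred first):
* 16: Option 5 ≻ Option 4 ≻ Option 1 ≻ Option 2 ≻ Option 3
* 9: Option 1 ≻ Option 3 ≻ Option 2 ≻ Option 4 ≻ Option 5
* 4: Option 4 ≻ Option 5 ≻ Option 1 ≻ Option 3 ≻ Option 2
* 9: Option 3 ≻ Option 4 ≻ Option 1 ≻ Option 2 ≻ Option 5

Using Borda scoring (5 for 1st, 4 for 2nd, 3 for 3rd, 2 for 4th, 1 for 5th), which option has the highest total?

Option 4

Option 1: 16×3 + 9×5 + 4×3 + 9×3 = 132
Option 2: 16×2 + 9×3 + 4×1 + 9×2 = 81
Option 3: 16×1 + 9×4 + 4×2 + 9×5 = 105
Option 4: 16×4 + 9×2 + 4×5 + 9×4 = 138
Option 5: 16×5 + 9×1 + 4×4 + 9×1 = 114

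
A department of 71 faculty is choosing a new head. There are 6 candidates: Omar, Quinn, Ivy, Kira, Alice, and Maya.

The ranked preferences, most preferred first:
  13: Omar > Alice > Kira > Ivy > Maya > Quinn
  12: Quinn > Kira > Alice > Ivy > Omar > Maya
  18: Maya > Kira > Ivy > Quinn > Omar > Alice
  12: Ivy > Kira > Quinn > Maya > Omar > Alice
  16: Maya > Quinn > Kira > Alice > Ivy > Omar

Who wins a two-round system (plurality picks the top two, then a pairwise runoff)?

Round 1 first-place votes: Omar 13, Quinn 12, Ivy 12, Kira 0, Alice 0, Maya 34. Maya and Omar advance.
Runoff: Maya is ranked above Omar on 46 ballots, Omar above Maya on 25.

Maya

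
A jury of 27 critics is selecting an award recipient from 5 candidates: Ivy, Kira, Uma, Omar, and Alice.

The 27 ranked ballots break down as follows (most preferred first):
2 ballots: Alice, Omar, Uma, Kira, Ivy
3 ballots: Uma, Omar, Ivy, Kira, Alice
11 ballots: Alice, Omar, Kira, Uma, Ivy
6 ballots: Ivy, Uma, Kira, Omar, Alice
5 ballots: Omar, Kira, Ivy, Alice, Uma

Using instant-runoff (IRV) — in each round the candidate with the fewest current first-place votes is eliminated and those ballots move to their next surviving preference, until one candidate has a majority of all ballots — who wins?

Round 1: Ivy 6, Kira 0, Uma 3, Omar 5, Alice 13. Kira eliminated.
Round 2: Ivy 6, Uma 3, Omar 5, Alice 13. Uma eliminated.
Round 3: Ivy 6, Omar 8, Alice 13. Ivy eliminated.
Round 4: Omar 14, Alice 13. Omar has a majority (≥14).

Omar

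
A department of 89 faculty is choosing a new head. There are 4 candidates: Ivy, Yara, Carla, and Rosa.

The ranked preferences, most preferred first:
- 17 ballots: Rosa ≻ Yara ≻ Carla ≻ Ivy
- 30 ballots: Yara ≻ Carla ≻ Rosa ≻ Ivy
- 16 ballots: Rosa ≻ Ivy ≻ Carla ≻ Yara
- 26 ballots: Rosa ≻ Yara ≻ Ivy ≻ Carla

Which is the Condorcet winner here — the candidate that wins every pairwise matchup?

Rosa vs Ivy: 89–0
Rosa vs Yara: 59–30
Rosa vs Carla: 59–30
Rosa beats every other candidate.

Rosa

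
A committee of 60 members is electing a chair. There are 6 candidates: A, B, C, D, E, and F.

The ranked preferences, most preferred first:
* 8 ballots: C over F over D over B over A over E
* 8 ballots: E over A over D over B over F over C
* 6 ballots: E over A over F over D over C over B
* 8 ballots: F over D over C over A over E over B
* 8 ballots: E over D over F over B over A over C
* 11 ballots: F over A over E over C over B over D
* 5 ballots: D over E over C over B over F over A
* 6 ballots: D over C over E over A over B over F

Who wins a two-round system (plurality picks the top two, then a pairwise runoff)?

Round 1 first-place votes: A 0, B 0, C 8, D 11, E 22, F 19. E and F advance.
Runoff: E is ranked above F on 33 ballots, F above E on 27.

E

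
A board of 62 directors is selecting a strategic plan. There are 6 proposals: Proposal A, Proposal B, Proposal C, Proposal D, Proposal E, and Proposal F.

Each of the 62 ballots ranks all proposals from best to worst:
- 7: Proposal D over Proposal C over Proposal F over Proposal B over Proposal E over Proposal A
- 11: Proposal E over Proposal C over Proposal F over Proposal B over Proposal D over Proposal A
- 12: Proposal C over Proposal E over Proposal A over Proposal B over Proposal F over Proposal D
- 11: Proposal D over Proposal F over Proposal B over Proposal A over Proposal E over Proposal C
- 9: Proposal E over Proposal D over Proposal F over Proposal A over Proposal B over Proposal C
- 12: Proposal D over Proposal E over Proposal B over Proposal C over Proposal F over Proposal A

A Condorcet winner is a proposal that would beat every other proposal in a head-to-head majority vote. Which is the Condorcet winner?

Proposal E

Proposal E vs Proposal A: 51–11
Proposal E vs Proposal B: 44–18
Proposal E vs Proposal C: 43–19
Proposal E vs Proposal D: 32–30
Proposal E vs Proposal F: 44–18
Proposal E beats every other proposal.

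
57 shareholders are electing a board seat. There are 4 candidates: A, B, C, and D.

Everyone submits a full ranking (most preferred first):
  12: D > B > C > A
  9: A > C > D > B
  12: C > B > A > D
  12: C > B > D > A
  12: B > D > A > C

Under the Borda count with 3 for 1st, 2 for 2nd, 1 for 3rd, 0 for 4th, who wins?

B

A: 12×0 + 9×3 + 12×1 + 12×0 + 12×1 = 51
B: 12×2 + 9×0 + 12×2 + 12×2 + 12×3 = 108
C: 12×1 + 9×2 + 12×3 + 12×3 + 12×0 = 102
D: 12×3 + 9×1 + 12×0 + 12×1 + 12×2 = 81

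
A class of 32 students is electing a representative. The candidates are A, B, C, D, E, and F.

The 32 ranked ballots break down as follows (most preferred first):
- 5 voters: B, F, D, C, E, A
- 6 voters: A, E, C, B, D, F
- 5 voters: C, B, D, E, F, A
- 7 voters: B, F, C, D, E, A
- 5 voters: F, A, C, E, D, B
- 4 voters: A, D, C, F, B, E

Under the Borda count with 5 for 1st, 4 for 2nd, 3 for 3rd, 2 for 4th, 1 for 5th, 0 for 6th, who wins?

C

A: 5×0 + 6×5 + 5×0 + 7×0 + 5×4 + 4×5 = 70
B: 5×5 + 6×2 + 5×4 + 7×5 + 5×0 + 4×1 = 96
C: 5×2 + 6×3 + 5×5 + 7×3 + 5×3 + 4×3 = 101
D: 5×3 + 6×1 + 5×3 + 7×2 + 5×1 + 4×4 = 71
E: 5×1 + 6×4 + 5×2 + 7×1 + 5×2 + 4×0 = 56
F: 5×4 + 6×0 + 5×1 + 7×4 + 5×5 + 4×2 = 86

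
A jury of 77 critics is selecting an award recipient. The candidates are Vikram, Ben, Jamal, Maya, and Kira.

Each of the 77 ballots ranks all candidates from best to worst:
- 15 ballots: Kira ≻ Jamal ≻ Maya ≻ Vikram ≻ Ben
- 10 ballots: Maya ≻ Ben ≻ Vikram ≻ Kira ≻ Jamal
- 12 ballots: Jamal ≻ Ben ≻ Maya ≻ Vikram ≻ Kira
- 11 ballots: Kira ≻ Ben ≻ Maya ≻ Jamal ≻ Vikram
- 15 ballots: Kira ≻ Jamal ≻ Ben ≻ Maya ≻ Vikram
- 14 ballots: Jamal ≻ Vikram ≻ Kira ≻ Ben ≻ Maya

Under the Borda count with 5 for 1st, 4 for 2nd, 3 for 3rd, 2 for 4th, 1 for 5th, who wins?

Jamal

Vikram: 15×2 + 10×3 + 12×2 + 11×1 + 15×1 + 14×4 = 166
Ben: 15×1 + 10×4 + 12×4 + 11×4 + 15×3 + 14×2 = 220
Jamal: 15×4 + 10×1 + 12×5 + 11×2 + 15×4 + 14×5 = 282
Maya: 15×3 + 10×5 + 12×3 + 11×3 + 15×2 + 14×1 = 208
Kira: 15×5 + 10×2 + 12×1 + 11×5 + 15×5 + 14×3 = 279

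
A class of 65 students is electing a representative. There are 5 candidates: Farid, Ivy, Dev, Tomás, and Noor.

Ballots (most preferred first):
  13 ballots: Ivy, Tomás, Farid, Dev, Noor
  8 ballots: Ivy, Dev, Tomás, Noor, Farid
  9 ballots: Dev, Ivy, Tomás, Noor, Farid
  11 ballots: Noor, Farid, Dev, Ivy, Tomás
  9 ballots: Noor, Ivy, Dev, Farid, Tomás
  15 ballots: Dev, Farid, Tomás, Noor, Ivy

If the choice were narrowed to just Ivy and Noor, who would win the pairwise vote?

Noor

Ivy is ranked above Noor on 30 ballots; Noor above Ivy on 35.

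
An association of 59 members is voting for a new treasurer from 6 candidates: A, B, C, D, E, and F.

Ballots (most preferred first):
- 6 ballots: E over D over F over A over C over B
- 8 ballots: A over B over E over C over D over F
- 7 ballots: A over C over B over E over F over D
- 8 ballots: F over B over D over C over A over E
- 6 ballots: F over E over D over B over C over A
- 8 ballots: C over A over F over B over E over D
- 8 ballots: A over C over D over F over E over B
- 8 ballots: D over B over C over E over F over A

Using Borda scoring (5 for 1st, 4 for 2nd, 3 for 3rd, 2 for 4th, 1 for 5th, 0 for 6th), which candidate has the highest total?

C

A: 6×2 + 8×5 + 7×5 + 8×1 + 6×0 + 8×4 + 8×5 + 8×0 = 167
B: 6×0 + 8×4 + 7×3 + 8×4 + 6×2 + 8×2 + 8×0 + 8×4 = 145
C: 6×1 + 8×2 + 7×4 + 8×2 + 6×1 + 8×5 + 8×4 + 8×3 = 168
D: 6×4 + 8×1 + 7×0 + 8×3 + 6×3 + 8×0 + 8×3 + 8×5 = 138
E: 6×5 + 8×3 + 7×2 + 8×0 + 6×4 + 8×1 + 8×1 + 8×2 = 124
F: 6×3 + 8×0 + 7×1 + 8×5 + 6×5 + 8×3 + 8×2 + 8×1 = 143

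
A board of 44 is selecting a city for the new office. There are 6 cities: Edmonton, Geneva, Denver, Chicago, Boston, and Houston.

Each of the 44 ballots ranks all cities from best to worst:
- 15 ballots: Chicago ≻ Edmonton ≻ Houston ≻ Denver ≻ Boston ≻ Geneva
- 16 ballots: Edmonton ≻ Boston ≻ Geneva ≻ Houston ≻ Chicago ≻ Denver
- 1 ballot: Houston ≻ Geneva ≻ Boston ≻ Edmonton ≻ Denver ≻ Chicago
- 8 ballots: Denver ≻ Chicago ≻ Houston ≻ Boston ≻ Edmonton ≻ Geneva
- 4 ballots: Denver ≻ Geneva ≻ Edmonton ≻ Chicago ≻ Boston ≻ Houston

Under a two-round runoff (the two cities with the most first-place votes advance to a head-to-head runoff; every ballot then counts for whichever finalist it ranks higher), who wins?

Chicago

Round 1 first-place votes: Edmonton 16, Geneva 0, Denver 12, Chicago 15, Boston 0, Houston 1. Edmonton and Chicago advance.
Runoff: Edmonton is ranked above Chicago on 21 ballots, Chicago above Edmonton on 23.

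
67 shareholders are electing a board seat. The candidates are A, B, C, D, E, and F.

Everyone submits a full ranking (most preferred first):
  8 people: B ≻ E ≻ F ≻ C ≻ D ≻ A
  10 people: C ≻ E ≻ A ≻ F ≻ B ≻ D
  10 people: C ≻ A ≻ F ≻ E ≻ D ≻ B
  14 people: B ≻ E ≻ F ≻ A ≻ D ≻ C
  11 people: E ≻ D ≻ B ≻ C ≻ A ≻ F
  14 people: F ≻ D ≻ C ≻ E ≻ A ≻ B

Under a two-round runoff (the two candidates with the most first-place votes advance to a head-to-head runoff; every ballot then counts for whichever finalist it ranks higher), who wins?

C

Round 1 first-place votes: A 0, B 22, C 20, D 0, E 11, F 14. B and C advance.
Runoff: B is ranked above C on 33 ballots, C above B on 34.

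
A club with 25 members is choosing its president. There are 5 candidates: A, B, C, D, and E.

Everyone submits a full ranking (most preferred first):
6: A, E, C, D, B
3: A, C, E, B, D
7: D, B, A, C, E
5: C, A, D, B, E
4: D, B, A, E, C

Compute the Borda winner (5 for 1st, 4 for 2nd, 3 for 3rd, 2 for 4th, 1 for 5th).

A

A: 6×5 + 3×5 + 7×3 + 5×4 + 4×3 = 98
B: 6×1 + 3×2 + 7×4 + 5×2 + 4×4 = 66
C: 6×3 + 3×4 + 7×2 + 5×5 + 4×1 = 73
D: 6×2 + 3×1 + 7×5 + 5×3 + 4×5 = 85
E: 6×4 + 3×3 + 7×1 + 5×1 + 4×2 = 53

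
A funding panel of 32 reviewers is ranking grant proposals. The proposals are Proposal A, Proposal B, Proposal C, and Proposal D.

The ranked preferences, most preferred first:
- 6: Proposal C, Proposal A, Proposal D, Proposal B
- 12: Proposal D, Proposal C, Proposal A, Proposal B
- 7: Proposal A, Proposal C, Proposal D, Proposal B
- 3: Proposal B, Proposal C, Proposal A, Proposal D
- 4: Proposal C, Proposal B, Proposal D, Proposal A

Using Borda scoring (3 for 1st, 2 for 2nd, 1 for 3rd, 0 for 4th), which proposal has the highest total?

Proposal A: 6×2 + 12×1 + 7×3 + 3×1 + 4×0 = 48
Proposal B: 6×0 + 12×0 + 7×0 + 3×3 + 4×2 = 17
Proposal C: 6×3 + 12×2 + 7×2 + 3×2 + 4×3 = 74
Proposal D: 6×1 + 12×3 + 7×1 + 3×0 + 4×1 = 53

Proposal C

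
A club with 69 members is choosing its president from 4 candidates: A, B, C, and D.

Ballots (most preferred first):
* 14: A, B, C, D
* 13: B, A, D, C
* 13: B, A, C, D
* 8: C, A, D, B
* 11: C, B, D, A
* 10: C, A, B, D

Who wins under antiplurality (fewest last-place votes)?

B

Last-place votes: A 11, B 8, C 13, D 37.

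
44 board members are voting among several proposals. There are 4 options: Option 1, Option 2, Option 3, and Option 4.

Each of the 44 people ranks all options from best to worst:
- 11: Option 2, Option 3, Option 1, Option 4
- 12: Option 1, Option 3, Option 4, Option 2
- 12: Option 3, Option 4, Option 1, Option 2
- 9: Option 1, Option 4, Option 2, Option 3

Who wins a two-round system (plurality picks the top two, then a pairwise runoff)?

Option 3

Round 1 first-place votes: Option 1 21, Option 2 11, Option 3 12, Option 4 0. Option 1 and Option 3 advance.
Runoff: Option 1 is ranked above Option 3 on 21 ballots, Option 3 above Option 1 on 23.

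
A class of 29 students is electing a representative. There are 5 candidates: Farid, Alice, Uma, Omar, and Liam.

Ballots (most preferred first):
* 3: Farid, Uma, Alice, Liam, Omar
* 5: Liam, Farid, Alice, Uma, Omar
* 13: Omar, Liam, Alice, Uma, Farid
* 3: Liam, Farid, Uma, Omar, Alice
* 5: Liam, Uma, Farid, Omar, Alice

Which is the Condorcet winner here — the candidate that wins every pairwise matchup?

Liam

Liam vs Farid: 26–3
Liam vs Alice: 26–3
Liam vs Uma: 26–3
Liam vs Omar: 16–13
Liam beats every other candidate.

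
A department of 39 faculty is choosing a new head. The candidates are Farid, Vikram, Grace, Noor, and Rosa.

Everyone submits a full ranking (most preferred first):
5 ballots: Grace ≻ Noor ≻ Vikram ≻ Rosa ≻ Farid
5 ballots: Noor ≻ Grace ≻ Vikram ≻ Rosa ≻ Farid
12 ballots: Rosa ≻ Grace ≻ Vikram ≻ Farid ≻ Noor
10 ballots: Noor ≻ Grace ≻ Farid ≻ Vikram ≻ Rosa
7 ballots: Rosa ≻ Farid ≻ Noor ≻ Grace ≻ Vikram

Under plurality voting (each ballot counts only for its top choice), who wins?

First-place votes: Farid 0, Vikram 0, Grace 5, Noor 15, Rosa 19.

Rosa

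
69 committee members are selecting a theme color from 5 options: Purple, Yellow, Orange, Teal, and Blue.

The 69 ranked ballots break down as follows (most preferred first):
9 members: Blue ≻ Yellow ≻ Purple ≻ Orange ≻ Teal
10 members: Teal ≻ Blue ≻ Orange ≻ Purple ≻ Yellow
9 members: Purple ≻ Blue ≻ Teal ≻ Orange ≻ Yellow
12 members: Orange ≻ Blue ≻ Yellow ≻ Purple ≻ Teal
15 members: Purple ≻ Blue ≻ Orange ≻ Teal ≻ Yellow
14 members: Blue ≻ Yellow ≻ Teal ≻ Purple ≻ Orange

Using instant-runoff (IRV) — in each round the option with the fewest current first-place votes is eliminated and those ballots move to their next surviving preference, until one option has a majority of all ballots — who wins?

Blue

Round 1: Purple 24, Yellow 0, Orange 12, Teal 10, Blue 23. Yellow eliminated.
Round 2: Purple 24, Orange 12, Teal 10, Blue 23. Teal eliminated.
Round 3: Purple 24, Orange 12, Blue 33. Orange eliminated.
Round 4: Purple 24, Blue 45. Blue has a majority (≥35).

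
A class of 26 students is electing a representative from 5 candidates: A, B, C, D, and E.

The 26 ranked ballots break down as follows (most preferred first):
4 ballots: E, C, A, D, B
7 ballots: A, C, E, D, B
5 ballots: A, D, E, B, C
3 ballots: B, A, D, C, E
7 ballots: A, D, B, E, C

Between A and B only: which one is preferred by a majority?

A

A is ranked above B on 23 ballots; B above A on 3.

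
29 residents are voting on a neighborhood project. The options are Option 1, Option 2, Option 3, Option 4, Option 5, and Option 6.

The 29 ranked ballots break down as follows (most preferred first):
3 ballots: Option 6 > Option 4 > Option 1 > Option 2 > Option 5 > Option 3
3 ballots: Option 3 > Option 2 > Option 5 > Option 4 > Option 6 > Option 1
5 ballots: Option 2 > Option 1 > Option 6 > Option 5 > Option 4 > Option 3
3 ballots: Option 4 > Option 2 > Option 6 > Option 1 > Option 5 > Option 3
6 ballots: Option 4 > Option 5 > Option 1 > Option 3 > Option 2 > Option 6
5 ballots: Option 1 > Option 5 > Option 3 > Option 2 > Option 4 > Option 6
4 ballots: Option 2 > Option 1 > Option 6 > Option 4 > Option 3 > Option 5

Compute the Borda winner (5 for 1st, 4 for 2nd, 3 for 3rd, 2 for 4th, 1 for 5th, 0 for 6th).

Option 1: 3×3 + 3×0 + 5×4 + 3×2 + 6×3 + 5×5 + 4×4 = 94
Option 2: 3×2 + 3×4 + 5×5 + 3×4 + 6×1 + 5×2 + 4×5 = 91
Option 3: 3×0 + 3×5 + 5×0 + 3×0 + 6×2 + 5×3 + 4×1 = 46
Option 4: 3×4 + 3×2 + 5×1 + 3×5 + 6×5 + 5×1 + 4×2 = 81
Option 5: 3×1 + 3×3 + 5×2 + 3×1 + 6×4 + 5×4 + 4×0 = 69
Option 6: 3×5 + 3×1 + 5×3 + 3×3 + 6×0 + 5×0 + 4×3 = 54

Option 1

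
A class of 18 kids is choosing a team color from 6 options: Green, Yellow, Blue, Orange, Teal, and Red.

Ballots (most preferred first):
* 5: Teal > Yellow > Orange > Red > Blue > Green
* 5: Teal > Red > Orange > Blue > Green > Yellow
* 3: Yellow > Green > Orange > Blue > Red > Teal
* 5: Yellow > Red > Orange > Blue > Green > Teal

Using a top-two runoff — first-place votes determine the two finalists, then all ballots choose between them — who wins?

Round 1 first-place votes: Green 0, Yellow 8, Blue 0, Orange 0, Teal 10, Red 0. Teal and Yellow advance.
Runoff: Teal is ranked above Yellow on 10 ballots, Yellow above Teal on 8.

Teal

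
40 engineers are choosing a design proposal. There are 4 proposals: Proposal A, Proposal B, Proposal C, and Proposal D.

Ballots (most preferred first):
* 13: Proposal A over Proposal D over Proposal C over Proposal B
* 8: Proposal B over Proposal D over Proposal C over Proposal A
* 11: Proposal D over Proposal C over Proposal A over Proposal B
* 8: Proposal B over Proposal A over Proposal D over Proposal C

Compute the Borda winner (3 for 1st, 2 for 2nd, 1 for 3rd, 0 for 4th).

Proposal A: 13×3 + 8×0 + 11×1 + 8×2 = 66
Proposal B: 13×0 + 8×3 + 11×0 + 8×3 = 48
Proposal C: 13×1 + 8×1 + 11×2 + 8×0 = 43
Proposal D: 13×2 + 8×2 + 11×3 + 8×1 = 83

Proposal D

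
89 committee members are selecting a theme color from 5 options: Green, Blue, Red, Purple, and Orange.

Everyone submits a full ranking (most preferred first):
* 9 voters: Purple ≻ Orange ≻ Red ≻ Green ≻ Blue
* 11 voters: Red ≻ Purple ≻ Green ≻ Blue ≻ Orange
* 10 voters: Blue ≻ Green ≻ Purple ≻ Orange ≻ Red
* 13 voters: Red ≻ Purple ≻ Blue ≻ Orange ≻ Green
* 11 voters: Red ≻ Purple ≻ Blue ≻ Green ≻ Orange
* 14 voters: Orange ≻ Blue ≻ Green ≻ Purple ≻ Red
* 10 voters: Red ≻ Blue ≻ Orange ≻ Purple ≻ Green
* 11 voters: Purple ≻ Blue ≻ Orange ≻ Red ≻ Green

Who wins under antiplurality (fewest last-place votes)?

Purple

Last-place votes: Green 34, Blue 9, Red 24, Purple 0, Orange 22.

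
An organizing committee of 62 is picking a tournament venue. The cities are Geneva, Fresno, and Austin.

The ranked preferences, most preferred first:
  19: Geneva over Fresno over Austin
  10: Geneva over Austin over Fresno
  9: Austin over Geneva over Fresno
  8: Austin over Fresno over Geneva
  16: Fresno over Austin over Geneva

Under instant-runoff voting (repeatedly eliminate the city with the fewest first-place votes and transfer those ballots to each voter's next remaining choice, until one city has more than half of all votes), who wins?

Round 1: Geneva 29, Fresno 16, Austin 17. Fresno eliminated.
Round 2: Geneva 29, Austin 33. Austin has a majority (≥32).

Austin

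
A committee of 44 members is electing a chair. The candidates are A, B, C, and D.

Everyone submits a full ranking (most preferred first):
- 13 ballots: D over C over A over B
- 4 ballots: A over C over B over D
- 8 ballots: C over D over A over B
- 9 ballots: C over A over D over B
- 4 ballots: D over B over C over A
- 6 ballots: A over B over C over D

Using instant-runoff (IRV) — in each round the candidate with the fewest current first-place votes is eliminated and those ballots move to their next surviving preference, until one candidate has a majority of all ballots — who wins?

Round 1: A 10, B 0, C 17, D 17. B eliminated.
Round 2: A 10, C 17, D 17. A eliminated.
Round 3: C 27, D 17. C has a majority (≥23).

C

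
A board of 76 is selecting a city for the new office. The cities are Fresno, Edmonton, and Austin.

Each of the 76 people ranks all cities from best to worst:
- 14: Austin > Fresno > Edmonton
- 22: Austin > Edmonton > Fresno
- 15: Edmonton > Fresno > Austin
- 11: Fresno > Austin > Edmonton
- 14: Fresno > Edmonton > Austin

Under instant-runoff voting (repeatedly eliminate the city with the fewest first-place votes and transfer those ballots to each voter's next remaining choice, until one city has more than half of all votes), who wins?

Round 1: Fresno 25, Edmonton 15, Austin 36. Edmonton eliminated.
Round 2: Fresno 40, Austin 36. Fresno has a majority (≥39).

Fresno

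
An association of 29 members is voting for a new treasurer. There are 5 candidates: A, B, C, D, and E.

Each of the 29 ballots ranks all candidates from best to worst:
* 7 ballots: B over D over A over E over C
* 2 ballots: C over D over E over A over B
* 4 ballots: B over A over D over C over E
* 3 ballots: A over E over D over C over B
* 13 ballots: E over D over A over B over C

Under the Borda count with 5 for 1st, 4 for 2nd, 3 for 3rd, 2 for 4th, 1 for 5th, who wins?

A: 7×3 + 2×2 + 4×4 + 3×5 + 13×3 = 95
B: 7×5 + 2×1 + 4×5 + 3×1 + 13×2 = 86
C: 7×1 + 2×5 + 4×2 + 3×2 + 13×1 = 44
D: 7×4 + 2×4 + 4×3 + 3×3 + 13×4 = 109
E: 7×2 + 2×3 + 4×1 + 3×4 + 13×5 = 101

D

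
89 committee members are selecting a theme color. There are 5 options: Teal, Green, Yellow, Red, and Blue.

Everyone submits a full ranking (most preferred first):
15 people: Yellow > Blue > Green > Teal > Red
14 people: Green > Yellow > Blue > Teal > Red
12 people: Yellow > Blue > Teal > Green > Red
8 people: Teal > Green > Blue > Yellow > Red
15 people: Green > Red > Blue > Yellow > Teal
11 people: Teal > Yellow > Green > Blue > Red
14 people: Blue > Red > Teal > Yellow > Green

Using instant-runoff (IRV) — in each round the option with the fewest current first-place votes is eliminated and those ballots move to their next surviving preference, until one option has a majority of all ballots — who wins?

Teal

Round 1: Teal 19, Green 29, Yellow 27, Red 0, Blue 14. Red eliminated.
Round 2: Teal 19, Green 29, Yellow 27, Blue 14. Blue eliminated.
Round 3: Teal 33, Green 29, Yellow 27. Yellow eliminated.
Round 4: Teal 45, Green 44. Teal has a majority (≥45).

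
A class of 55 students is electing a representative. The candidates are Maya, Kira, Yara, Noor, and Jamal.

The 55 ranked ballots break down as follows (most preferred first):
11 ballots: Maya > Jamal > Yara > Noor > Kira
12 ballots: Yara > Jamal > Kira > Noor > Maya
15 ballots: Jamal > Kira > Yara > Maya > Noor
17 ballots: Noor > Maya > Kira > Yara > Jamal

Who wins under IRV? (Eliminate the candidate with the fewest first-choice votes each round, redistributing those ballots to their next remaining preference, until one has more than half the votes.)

Round 1: Maya 11, Kira 0, Yara 12, Noor 17, Jamal 15. Kira eliminated.
Round 2: Maya 11, Yara 12, Noor 17, Jamal 15. Maya eliminated.
Round 3: Yara 12, Noor 17, Jamal 26. Yara eliminated.
Round 4: Noor 17, Jamal 38. Jamal has a majority (≥28).

Jamal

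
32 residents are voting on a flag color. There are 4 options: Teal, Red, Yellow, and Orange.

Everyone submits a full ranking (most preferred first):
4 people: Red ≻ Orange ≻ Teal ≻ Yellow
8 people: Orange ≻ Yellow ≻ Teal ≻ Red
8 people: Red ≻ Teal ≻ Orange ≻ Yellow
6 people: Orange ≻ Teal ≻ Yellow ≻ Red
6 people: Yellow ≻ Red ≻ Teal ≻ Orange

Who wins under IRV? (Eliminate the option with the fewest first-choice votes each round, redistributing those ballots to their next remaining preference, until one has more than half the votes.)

Red

Round 1: Teal 0, Red 12, Yellow 6, Orange 14. Teal eliminated.
Round 2: Red 12, Yellow 6, Orange 14. Yellow eliminated.
Round 3: Red 18, Orange 14. Red has a majority (≥17).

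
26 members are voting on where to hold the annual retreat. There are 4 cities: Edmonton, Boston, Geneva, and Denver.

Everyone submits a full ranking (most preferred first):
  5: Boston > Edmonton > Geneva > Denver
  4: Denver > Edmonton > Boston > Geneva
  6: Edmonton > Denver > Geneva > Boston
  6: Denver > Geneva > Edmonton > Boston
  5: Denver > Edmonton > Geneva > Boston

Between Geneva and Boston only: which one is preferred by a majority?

Geneva

Geneva is ranked above Boston on 17 ballots; Boston above Geneva on 9.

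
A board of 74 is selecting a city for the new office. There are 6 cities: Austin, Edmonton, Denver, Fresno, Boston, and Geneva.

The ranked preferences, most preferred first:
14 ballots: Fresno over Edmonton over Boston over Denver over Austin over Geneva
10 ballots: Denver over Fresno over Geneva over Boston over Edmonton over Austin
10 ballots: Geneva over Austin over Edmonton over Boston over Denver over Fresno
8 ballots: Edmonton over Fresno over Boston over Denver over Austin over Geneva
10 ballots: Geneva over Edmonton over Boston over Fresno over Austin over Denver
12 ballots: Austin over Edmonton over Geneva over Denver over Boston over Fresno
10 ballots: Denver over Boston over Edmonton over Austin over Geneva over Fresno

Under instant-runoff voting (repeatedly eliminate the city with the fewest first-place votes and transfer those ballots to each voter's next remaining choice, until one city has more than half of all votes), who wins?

Round 1: Austin 12, Edmonton 8, Denver 20, Fresno 14, Boston 0, Geneva 20. Boston eliminated.
Round 2: Austin 12, Edmonton 8, Denver 20, Fresno 14, Geneva 20. Edmonton eliminated.
Round 3: Austin 12, Denver 20, Fresno 22, Geneva 20. Austin eliminated.
Round 4: Denver 20, Fresno 22, Geneva 32. Denver eliminated.
Round 5: Fresno 32, Geneva 42. Geneva has a majority (≥38).

Geneva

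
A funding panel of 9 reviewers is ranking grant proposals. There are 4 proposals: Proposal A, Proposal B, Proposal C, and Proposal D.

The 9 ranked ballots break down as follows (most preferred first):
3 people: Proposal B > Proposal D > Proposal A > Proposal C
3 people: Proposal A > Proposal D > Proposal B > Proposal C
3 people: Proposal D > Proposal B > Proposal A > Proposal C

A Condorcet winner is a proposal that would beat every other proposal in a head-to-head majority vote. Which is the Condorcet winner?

Proposal D

Proposal D vs Proposal A: 6–3
Proposal D vs Proposal B: 6–3
Proposal D vs Proposal C: 9–0
Proposal D beats every other proposal.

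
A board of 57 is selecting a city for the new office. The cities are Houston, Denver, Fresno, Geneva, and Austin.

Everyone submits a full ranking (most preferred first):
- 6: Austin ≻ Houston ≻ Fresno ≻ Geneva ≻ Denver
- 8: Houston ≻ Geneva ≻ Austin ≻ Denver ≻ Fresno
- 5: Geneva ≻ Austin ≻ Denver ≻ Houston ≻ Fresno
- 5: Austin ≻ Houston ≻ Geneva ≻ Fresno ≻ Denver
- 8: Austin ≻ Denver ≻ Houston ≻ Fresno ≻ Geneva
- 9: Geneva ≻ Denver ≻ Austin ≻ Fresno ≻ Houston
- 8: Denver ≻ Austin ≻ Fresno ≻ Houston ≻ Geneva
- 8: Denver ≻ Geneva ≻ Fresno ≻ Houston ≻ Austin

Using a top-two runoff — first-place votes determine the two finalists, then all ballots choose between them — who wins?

Round 1 first-place votes: Houston 8, Denver 16, Fresno 0, Geneva 14, Austin 19. Austin and Denver advance.
Runoff: Austin is ranked above Denver on 32 ballots, Denver above Austin on 25.

Austin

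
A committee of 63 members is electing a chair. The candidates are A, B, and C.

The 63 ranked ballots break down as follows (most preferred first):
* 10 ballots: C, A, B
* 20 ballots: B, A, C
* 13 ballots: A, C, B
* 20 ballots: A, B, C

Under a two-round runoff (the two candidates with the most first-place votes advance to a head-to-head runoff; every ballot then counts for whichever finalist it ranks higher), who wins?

A

Round 1 first-place votes: A 33, B 20, C 10. A and B advance.
Runoff: A is ranked above B on 43 ballots, B above A on 20.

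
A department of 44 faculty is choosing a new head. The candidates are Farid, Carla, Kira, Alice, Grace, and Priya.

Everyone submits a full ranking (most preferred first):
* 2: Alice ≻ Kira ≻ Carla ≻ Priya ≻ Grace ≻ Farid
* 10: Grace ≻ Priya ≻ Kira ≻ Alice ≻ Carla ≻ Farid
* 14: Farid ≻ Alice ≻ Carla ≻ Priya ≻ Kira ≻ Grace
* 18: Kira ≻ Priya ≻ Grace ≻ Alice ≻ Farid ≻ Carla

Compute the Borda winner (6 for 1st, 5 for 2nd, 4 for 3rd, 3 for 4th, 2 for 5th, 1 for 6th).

Farid: 2×1 + 10×1 + 14×6 + 18×2 = 132
Carla: 2×4 + 10×2 + 14×4 + 18×1 = 102
Kira: 2×5 + 10×4 + 14×2 + 18×6 = 186
Alice: 2×6 + 10×3 + 14×5 + 18×3 = 166
Grace: 2×2 + 10×6 + 14×1 + 18×4 = 150
Priya: 2×3 + 10×5 + 14×3 + 18×5 = 188

Priya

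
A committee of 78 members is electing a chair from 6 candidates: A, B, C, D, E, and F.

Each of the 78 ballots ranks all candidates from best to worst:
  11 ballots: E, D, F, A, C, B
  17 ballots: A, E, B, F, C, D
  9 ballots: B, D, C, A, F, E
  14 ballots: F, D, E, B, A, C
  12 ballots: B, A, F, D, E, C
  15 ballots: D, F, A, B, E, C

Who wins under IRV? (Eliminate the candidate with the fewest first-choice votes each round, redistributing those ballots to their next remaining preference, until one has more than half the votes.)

Round 1: A 17, B 21, C 0, D 15, E 11, F 14. C eliminated.
Round 2: A 17, B 21, D 15, E 11, F 14. E eliminated.
Round 3: A 17, B 21, D 26, F 14. F eliminated.
Round 4: A 17, B 21, D 40. D has a majority (≥40).

D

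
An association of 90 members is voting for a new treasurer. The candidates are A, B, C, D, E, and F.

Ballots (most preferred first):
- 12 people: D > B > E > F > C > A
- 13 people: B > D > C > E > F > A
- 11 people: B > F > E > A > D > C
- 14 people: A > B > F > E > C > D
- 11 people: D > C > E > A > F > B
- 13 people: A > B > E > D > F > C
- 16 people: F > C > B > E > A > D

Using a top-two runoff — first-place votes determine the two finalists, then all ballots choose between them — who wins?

Round 1 first-place votes: A 27, B 24, C 0, D 23, E 0, F 16. A and B advance.
Runoff: A is ranked above B on 38 ballots, B above A on 52.

B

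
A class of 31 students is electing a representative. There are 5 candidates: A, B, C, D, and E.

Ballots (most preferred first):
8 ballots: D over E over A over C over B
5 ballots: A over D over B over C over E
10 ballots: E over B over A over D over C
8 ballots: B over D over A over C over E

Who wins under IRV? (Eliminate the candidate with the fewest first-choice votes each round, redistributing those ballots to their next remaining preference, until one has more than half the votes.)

D

Round 1: A 5, B 8, C 0, D 8, E 10. C eliminated.
Round 2: A 5, B 8, D 8, E 10. A eliminated.
Round 3: B 8, D 13, E 10. B eliminated.
Round 4: D 21, E 10. D has a majority (≥16).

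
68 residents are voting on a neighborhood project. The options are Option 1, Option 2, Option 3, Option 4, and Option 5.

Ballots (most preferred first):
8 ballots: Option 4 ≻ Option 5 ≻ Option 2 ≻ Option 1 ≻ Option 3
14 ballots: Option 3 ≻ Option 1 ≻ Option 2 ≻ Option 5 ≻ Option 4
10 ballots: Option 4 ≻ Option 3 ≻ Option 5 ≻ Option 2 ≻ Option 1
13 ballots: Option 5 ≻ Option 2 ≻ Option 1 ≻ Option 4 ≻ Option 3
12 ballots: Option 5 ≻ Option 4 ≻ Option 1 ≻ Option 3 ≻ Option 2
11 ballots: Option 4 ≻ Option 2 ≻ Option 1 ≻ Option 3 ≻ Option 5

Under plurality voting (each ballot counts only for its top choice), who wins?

Option 4

First-place votes: Option 1 0, Option 2 0, Option 3 14, Option 4 29, Option 5 25.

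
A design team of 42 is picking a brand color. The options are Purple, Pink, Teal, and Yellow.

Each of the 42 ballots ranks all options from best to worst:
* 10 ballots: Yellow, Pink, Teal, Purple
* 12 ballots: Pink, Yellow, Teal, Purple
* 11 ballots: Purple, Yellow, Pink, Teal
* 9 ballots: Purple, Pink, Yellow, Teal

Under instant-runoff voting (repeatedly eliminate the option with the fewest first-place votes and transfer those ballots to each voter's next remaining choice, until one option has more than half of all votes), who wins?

Round 1: Purple 20, Pink 12, Teal 0, Yellow 10. Teal eliminated.
Round 2: Purple 20, Pink 12, Yellow 10. Yellow eliminated.
Round 3: Purple 20, Pink 22. Pink has a majority (≥22).

Pink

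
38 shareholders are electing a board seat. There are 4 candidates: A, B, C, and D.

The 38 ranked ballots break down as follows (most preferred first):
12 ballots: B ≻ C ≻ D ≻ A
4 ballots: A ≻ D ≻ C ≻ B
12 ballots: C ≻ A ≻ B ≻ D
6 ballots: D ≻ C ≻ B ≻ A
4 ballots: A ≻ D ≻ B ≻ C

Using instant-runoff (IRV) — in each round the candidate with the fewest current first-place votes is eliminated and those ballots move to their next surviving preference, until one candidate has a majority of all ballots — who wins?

C

Round 1: A 8, B 12, C 12, D 6. D eliminated.
Round 2: A 8, B 12, C 18. A eliminated.
Round 3: B 16, C 22. C has a majority (≥20).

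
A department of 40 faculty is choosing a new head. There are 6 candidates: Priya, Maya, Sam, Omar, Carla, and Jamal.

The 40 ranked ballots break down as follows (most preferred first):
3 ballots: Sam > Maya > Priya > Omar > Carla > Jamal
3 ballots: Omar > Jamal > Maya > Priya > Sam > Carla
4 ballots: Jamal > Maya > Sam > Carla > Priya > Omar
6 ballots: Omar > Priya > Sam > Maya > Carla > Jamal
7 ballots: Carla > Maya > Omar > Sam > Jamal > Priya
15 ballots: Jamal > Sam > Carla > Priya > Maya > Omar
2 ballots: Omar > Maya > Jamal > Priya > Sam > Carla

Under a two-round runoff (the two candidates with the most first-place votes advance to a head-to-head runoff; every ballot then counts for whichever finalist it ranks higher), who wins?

Omar

Round 1 first-place votes: Priya 0, Maya 0, Sam 3, Omar 11, Carla 7, Jamal 19. Jamal and Omar advance.
Runoff: Jamal is ranked above Omar on 19 ballots, Omar above Jamal on 21.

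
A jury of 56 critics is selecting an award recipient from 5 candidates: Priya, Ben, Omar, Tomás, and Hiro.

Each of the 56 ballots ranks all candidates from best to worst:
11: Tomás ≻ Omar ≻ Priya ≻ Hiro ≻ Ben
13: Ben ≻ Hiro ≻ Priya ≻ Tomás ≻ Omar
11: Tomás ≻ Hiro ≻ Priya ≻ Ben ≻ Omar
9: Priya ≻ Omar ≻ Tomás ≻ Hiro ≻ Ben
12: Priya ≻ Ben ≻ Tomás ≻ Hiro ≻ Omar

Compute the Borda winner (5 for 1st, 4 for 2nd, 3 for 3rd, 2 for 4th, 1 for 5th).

Priya

Priya: 11×3 + 13×3 + 11×3 + 9×5 + 12×5 = 210
Ben: 11×1 + 13×5 + 11×2 + 9×1 + 12×4 = 155
Omar: 11×4 + 13×1 + 11×1 + 9×4 + 12×1 = 116
Tomás: 11×5 + 13×2 + 11×5 + 9×3 + 12×3 = 199
Hiro: 11×2 + 13×4 + 11×4 + 9×2 + 12×2 = 160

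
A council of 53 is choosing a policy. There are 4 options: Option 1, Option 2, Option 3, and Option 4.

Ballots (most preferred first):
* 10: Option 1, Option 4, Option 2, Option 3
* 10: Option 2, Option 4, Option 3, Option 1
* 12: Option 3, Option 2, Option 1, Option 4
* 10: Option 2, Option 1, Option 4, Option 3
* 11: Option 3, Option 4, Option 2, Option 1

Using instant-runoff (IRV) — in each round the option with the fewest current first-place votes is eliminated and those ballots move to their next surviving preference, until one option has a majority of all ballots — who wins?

Round 1: Option 1 10, Option 2 20, Option 3 23, Option 4 0. Option 4 eliminated.
Round 2: Option 1 10, Option 2 20, Option 3 23. Option 1 eliminated.
Round 3: Option 2 30, Option 3 23. Option 2 has a majority (≥27).

Option 2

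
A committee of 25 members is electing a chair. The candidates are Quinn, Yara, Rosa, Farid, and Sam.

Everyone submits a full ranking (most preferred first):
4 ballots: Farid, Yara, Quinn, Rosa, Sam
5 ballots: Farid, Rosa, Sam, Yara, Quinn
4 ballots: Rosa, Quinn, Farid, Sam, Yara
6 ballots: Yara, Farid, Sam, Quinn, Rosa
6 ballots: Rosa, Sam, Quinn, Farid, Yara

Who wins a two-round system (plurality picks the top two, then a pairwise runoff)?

Round 1 first-place votes: Quinn 0, Yara 6, Rosa 10, Farid 9, Sam 0. Rosa and Farid advance.
Runoff: Rosa is ranked above Farid on 10 ballots, Farid above Rosa on 15.

Farid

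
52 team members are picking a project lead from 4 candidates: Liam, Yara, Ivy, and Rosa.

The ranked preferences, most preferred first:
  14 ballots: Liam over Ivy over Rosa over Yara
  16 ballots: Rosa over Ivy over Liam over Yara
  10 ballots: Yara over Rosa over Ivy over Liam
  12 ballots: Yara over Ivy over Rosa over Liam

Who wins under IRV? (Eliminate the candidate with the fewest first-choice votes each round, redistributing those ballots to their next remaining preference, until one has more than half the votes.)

Round 1: Liam 14, Yara 22, Ivy 0, Rosa 16. Ivy eliminated.
Round 2: Liam 14, Yara 22, Rosa 16. Liam eliminated.
Round 3: Yara 22, Rosa 30. Rosa has a majority (≥27).

Rosa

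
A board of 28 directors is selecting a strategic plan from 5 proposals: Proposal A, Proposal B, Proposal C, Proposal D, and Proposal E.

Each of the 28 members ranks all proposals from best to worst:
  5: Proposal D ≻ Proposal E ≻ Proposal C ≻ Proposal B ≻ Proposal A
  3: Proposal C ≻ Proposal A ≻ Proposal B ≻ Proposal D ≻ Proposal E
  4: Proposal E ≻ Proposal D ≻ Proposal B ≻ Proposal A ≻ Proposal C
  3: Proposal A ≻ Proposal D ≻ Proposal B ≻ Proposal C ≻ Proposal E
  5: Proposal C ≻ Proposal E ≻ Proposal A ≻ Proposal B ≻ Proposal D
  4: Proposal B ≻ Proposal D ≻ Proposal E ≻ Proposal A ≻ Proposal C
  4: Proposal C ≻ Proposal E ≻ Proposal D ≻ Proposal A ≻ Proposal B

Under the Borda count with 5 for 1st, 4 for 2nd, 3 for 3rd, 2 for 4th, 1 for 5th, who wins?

Proposal E

Proposal A: 5×1 + 3×4 + 4×2 + 3×5 + 5×3 + 4×2 + 4×2 = 71
Proposal B: 5×2 + 3×3 + 4×3 + 3×3 + 5×2 + 4×5 + 4×1 = 74
Proposal C: 5×3 + 3×5 + 4×1 + 3×2 + 5×5 + 4×1 + 4×5 = 89
Proposal D: 5×5 + 3×2 + 4×4 + 3×4 + 5×1 + 4×4 + 4×3 = 92
Proposal E: 5×4 + 3×1 + 4×5 + 3×1 + 5×4 + 4×3 + 4×4 = 94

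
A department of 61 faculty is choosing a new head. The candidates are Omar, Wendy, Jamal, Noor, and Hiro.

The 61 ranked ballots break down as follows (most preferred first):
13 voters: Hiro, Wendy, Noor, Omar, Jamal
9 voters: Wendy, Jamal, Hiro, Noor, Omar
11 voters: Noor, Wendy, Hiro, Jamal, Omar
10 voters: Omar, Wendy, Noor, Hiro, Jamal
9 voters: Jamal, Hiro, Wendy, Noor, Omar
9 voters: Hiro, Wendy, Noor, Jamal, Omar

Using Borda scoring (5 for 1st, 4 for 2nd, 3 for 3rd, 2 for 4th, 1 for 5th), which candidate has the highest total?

Wendy

Omar: 13×2 + 9×1 + 11×1 + 10×5 + 9×1 + 9×1 = 114
Wendy: 13×4 + 9×5 + 11×4 + 10×4 + 9×3 + 9×4 = 244
Jamal: 13×1 + 9×4 + 11×2 + 10×1 + 9×5 + 9×2 = 144
Noor: 13×3 + 9×2 + 11×5 + 10×3 + 9×2 + 9×3 = 187
Hiro: 13×5 + 9×3 + 11×3 + 10×2 + 9×4 + 9×5 = 226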